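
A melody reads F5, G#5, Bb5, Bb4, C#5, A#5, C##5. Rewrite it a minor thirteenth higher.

F5 -> Db7
G#5 -> E7
Bb5 -> Gb7
Bb4 -> Gb6
C#5 -> A6
A#5 -> F#7
C##5 -> A#6

Db7 E7 Gb7 Gb6 A6 F#7 A#6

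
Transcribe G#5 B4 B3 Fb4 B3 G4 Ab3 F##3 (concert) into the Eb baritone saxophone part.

E#7 G#6 G#5 Db6 G#5 E6 F5 D##5

Written C4 sounds as Eb2 on the Eb baritone saxophone, so concert pitches are written a major thirteenth up.
G#5 → E#7
B4 → G#6
B3 → G#5
Fb4 → Db6
B3 → G#5
G4 → E6
Ab3 → F5
F##3 → D##5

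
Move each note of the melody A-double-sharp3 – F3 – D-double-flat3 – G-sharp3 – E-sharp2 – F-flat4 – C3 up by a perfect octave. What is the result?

A##4 F4 Dbb4 G#4 E#3 Fb5 C4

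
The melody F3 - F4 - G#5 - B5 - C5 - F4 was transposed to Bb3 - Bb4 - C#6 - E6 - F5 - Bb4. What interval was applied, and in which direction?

up a perfect fourth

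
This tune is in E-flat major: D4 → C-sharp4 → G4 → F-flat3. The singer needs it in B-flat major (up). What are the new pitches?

A4 G#4 D5 Cb4

E-flat major to B-flat major up is a perfect fifth, so every note moves up by that interval.
D4 becomes A4
C#4 becomes G#4
G4 becomes D5
Fb3 becomes Cb4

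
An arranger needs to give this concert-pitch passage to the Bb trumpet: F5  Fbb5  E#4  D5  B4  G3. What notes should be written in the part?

G5 Gbb5 F##4 E5 C#5 A3

The Bb trumpet sounds a major second below written, so the written part must be a major second above concert — transpose each note up.
F5 → G5
Fbb5 → Gbb5
E#4 → F##4
D5 → E5
B4 → C#5
G3 → A3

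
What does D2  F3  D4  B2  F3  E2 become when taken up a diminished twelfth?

Ab3 Cb5 Ab5 F4 Cb5 Bb3

D2 to Ab3
F3 to Cb5
D4 to Ab5
B2 to F4
F3 to Cb5
E2 to Bb3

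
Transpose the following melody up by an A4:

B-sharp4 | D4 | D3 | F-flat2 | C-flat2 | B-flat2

B#4: a fourth up reaches E, and 6 semitones makes it E##5.
D4: a fourth up reaches G, and 6 semitones makes it G#4.
An augmented fourth up from D3 gives G#3.
Fb2 up an augmented fourth is Bb2.
Cb2 up an augmented fourth is F2.
Bb2: a fourth up reaches E, and 6 semitones makes it E3.

E##5 G#4 G#3 Bb2 F2 E3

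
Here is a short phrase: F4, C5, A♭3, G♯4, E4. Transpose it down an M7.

Gb3 Db4 Bbb2 A3 F3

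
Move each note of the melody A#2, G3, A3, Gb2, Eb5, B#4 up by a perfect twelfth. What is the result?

E#4 D5 E5 Db4 Bb6 F##6

A#2: a twelfth up reaches E, and 19 semitones makes it E#4.
A perfect twelfth up from G3 gives D5.
A perfect twelfth up from A3 gives E5.
Gb2 up a perfect twelfth is Db4.
A perfect twelfth up from Eb5 gives Bb6.
B#4: a twelfth up reaches F, and 19 semitones makes it F##6.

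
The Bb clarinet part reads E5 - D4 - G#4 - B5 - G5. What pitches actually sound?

Written C4 on the Bb clarinet sounds as Bb3, a major second lower; apply that shift to every note.
E5 gives D5
D4 gives C4
G#4 gives F#4
B5 gives A5
G5 gives F5

D5 C4 F#4 A5 F5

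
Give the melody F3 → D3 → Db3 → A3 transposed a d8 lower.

F#2 D#2 D2 A#2

A diminished octave down from F3 gives F#2.
A diminished octave down from D3 gives D#2.
Db3 down a diminished octave is D2.
A3: an octave down reaches A, and 11 semitones makes it A#2.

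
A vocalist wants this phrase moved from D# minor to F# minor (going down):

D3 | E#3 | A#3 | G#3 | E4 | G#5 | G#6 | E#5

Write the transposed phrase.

F2 G#2 C#3 B2 G3 B4 B5 G#4

From D# down to F# is a major sixth; apply that to each pitch.
D3 becomes F2
E#3 becomes G#2
A#3 becomes C#3
G#3 becomes B2
E4 becomes G3
G#5 becomes B4
G#6 becomes B5
E#5 becomes G#4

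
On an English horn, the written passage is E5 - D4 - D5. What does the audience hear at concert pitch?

A4 G3 G4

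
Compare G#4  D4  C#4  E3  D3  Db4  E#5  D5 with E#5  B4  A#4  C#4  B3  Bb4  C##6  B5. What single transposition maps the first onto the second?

up a major sixth

From G#4 to E#5 is 6 letter names — a sixth of some quality.
G#4 to E#5 is 9 semitones, which makes it a major sixth; the second version is higher, so the direction is up.
Checking another pair — D5 → B5 — gives the same interval.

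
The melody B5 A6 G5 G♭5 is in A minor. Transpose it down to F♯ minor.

G#5 F#6 E5 Eb5

From A down to F♯ is a minor third; apply that to each pitch.
B5 gives G#5
A6 gives F#6
G5 gives E5
Gb5 gives Eb5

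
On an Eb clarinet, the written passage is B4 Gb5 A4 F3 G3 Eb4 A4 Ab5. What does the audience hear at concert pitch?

D5 Bbb5 C5 Ab3 Bb3 Gb4 C5 Cb6

Written C4 on the Eb clarinet sounds as Eb4, a minor third higher; apply that shift to every note.
B4 -> D5
Gb5 -> Bbb5
A4 -> C5
F3 -> Ab3
G3 -> Bb3
Eb4 -> Gb4
A4 -> C5
Ab5 -> Cb6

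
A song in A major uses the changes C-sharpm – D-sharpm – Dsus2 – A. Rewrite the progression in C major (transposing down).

A major down to C major is a major sixth; each chord root moves by that interval while the quality stays the same.
C-sharpm: root C-sharp down a major sixth → E, giving Em.
D-sharpm: root D-sharp down a major sixth → F#, giving F#m.
Dsus2: root D down a major sixth → F, giving Fsus2.
A: root A down a major sixth → C, giving C.

Em F#m Fsus2 C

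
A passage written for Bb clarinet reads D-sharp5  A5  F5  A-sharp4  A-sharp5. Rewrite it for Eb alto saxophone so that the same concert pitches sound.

First find concert pitch: the Bb clarinet sounds a major second below written, so D-sharp5 A5 F5 A-sharp4 A-sharp5 sounds C#5 G5 Eb5 G#4 G#5.
Then write for Eb alto saxophone: it sounds a major sixth below written, so the part must be a major sixth above concert.
C#5 → A#5
G5 → E6
Eb5 → C6
G#4 → E#5
G#5 → E#6

A#5 E6 C6 E#5 E#6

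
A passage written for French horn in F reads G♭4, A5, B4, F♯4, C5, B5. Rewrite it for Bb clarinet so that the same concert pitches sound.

First find concert pitch: the French horn in F sounds a perfect fifth below written, so G♭4 A5 B4 F♯4 C5 B5 sounds Cb4 D5 E4 B3 F4 E5.
Then write for Bb clarinet: it sounds a major second below written, so the part must be a major second above concert.
Cb4 → Db4
D5 → E5
E4 → F#4
B3 → C#4
F4 → G4
E5 → F#5

Db4 E5 F#4 C#4 G4 F#5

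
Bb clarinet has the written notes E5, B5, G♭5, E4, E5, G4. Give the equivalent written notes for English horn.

First find concert pitch: the Bb clarinet sounds a major second below written, so E5 B5 G♭5 E4 E5 G4 sounds D5 A5 Fb5 D4 D5 F4.
Then write for English horn: it sounds a perfect fifth below written, so the part must be a perfect fifth above concert.
D5 → A5
A5 → E6
Fb5 → Cb6
D4 → A4
D5 → A5
F4 → C5

A5 E6 Cb6 A4 A5 C5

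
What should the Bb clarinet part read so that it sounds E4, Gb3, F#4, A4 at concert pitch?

F#4 Ab3 G#4 B4

Written C4 sounds as Bb3 on the Bb clarinet, so concert pitches are written a major second up.
E4 to F#4
Gb3 to Ab3
F#4 to G#4
A4 to B4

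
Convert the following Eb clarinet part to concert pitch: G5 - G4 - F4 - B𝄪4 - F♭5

Written C4 on the Eb clarinet sounds as Eb4, a minor third higher; apply that shift to every note.
G5 to Bb5
G4 to Bb4
F4 to Ab4
B##4 to D##5
Fb5 to Abb5

Bb5 Bb4 Ab4 D##5 Abb5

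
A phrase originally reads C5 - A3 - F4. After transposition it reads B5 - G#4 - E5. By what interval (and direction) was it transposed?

Take the first pair: C5 → B5. C to B spans 7 letter names, so the interval is some kind of seventh.
C5 to B5 is 11 semitones, which makes it a major seventh; the second version is higher, so the direction is up.
Checking another pair — F4 → E5 — gives the same interval.

up a major seventh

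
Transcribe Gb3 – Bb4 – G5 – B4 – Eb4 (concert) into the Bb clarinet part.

Ab3 C5 A5 C#5 F4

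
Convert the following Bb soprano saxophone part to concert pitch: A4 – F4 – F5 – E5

G4 Eb4 Eb5 D5

The Bb soprano saxophone sounds a major second below written, so transpose each written note down a major second.
A4 gives G4
F4 gives Eb4
F5 gives Eb5
E5 gives D5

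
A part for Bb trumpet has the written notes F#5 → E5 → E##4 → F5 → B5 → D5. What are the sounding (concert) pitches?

Written C4 on the Bb trumpet sounds as Bb3, a major second lower; apply that shift to every note.
F#5 to E5
E5 to D5
E##4 to D##4
F5 to Eb5
B5 to A5
D5 to C5

E5 D5 D##4 Eb5 A5 C5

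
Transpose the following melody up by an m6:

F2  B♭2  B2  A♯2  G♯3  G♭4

F2 -> Db3
Bb2 -> Gb3
B2 -> G3
A#2 -> F#3
G#3 -> E4
Gb4 -> Ebb5

Db3 Gb3 G3 F#3 E4 Ebb5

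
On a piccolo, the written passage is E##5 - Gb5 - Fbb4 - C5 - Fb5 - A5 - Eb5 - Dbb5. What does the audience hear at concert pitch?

E##6 Gb6 Fbb5 C6 Fb6 A6 Eb6 Dbb6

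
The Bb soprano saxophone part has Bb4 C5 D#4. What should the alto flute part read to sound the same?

Db5 Eb5 F#4

First find concert pitch: the Bb soprano saxophone sounds a major second below written, so Bb4 C5 D#4 sounds Ab4 Bb4 C#4.
Then write for alto flute: it sounds a perfect fourth below written, so the part must be a perfect fourth above concert.
Ab4 → Db5
Bb4 → Eb5
C#4 → F#4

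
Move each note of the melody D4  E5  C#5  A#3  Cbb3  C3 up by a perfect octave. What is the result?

D4 becomes D5
E5 becomes E6
C#5 becomes C#6
A#3 becomes A#4
Cbb3 becomes Cbb4
C3 becomes C4

D5 E6 C#6 A#4 Cbb4 C4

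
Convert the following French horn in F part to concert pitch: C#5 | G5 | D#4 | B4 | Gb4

The French horn in F sounds a perfect fifth below written, so transpose each written note down a perfect fifth.
C#5 → F#4
G5 → C5
D#4 → G#3
B4 → E4
Gb4 → Cb4

F#4 C5 G#3 E4 Cb4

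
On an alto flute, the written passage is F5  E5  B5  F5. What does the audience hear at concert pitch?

C5 B4 F#5 C5

The alto flute sounds a perfect fourth below written, so transpose each written note down a perfect fourth.
F5 gives C5
E5 gives B4
B5 gives F#5
F5 gives C5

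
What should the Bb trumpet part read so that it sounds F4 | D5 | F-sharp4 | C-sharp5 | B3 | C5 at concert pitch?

G4 E5 G#4 D#5 C#4 D5

The Bb trumpet sounds a major second below written, so the written part must be a major second above concert — transpose each note up.
F4 to G4
D5 to E5
F#4 to G#4
C#5 to D#5
B3 to C#4
C5 to D5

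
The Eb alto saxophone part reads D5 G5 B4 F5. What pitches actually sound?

F4 Bb4 D4 Ab4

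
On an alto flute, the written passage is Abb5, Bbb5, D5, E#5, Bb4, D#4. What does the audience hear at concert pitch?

Ebb5 Fb5 A4 B#4 F4 A#3

Written C4 on the alto flute sounds as G3, a perfect fourth lower; apply that shift to every note.
Abb5 → Ebb5
Bbb5 → Fb5
D5 → A4
E#5 → B#4
Bb4 → F4
D#4 → A#3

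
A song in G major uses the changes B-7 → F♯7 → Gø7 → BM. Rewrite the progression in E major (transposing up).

G#-7 D#7 Eø7 G#M

G major up to E major is a major sixth; each chord root moves by that interval while the quality stays the same.
B-7: root B up a major sixth → G#, giving G#-7.
F♯7: root F♯ up a major sixth → D#, giving D#7.
Gø7: root G up a major sixth → E, giving Eø7.
BM: root B up a major sixth → G#, giving G#M.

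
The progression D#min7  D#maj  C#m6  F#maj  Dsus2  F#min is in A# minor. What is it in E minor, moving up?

A# minor up to E minor is a diminished fifth; each chord root moves by that interval while the quality stays the same.
D#min7: root D# up a diminished fifth → A, giving Amin7.
D#maj: root D# up a diminished fifth → A, giving Amaj.
C#m6: root C# up a diminished fifth → G, giving Gm6.
F#maj: root F# up a diminished fifth → C, giving Cmaj.
Dsus2: root D up a diminished fifth → Ab, giving Absus2.
F#min: root F# up a diminished fifth → C, giving Cmin.

Amin7 Amaj Gm6 Cmaj Absus2 Cmin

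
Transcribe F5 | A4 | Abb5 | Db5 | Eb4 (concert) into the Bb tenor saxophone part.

G6 B5 Bbb6 Eb6 F5

The Bb tenor saxophone sounds a major ninth below written, so the written part must be a major ninth above concert — transpose each note up.
F5 → G6
A4 → B5
Abb5 → Bbb6
Db5 → Eb6
Eb4 → F5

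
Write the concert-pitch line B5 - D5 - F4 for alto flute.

E6 G5 Bb4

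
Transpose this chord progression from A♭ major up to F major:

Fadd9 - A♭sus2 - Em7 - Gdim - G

A♭ major up to F major is a major sixth; each chord root moves by that interval while the quality stays the same.
Fadd9: root F up a major sixth → D, giving Dadd9.
A♭sus2: root A♭ up a major sixth → F, giving Fsus2.
Em7: root E up a major sixth → C#, giving C#m7.
Gdim: root G up a major sixth → E, giving Edim.
G: root G up a major sixth → E, giving E.

Dadd9 Fsus2 C#m7 Edim E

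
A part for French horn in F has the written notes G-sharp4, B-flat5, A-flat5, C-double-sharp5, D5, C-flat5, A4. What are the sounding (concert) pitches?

C#4 Eb5 Db5 F##4 G4 Fb4 D4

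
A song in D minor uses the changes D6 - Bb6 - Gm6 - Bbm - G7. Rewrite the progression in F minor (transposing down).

F6 Db6 Bbm6 Dbm Bb7

D minor down to F minor is a major sixth; each chord root moves by that interval while the quality stays the same.
D6: root D down a major sixth → F, giving F6.
Bb6: root Bb down a major sixth → Db, giving Db6.
Gm6: root G down a major sixth → Bb, giving Bbm6.
Bbm: root Bb down a major sixth → Db, giving Dbm.
G7: root G down a major sixth → Bb, giving Bb7.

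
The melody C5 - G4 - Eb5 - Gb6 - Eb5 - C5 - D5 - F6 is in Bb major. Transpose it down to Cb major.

From Bb down to Cb is a major seventh; apply that to each pitch.
C5 to Db4
G4 to Ab3
Eb5 to Fb4
Gb6 to Abb5
Eb5 to Fb4
C5 to Db4
D5 to Eb4
F6 to Gb5

Db4 Ab3 Fb4 Abb5 Fb4 Db4 Eb4 Gb5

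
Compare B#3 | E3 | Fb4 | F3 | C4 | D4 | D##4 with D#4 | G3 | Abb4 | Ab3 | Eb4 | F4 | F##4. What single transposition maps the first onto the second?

up a minor third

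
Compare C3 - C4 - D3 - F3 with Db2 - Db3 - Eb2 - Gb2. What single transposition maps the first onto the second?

From C3 to Db2 is 7 letter names — a seventh of some quality.
Db2 to C3 is 11 semitones, which makes it a major seventh; the second version is lower, so the direction is down.
Checking another pair — F3 → Gb2 — gives the same interval.

down a major seventh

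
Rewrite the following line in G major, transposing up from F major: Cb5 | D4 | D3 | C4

Db5 E4 E3 D4

F major to G major up is a major second, so every note moves up by that interval.
Cb5 becomes Db5
D4 becomes E4
D3 becomes E3
C4 becomes D4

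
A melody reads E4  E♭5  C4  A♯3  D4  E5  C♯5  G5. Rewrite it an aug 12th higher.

B#5 B6 G#5 E##5 A#5 B#6 G##6 D#7

E4 up an augmented twelfth is B#5.
Eb5: a twelfth up reaches B, and 20 semitones makes it B6.
C4 up an augmented twelfth is G#5.
A#3 up an augmented twelfth is E##5.
D4 up an augmented twelfth is A#5.
E5: a twelfth up reaches B, and 20 semitones makes it B#6.
C#5 up an augmented twelfth is G##6.
G5: a twelfth up reaches D, and 20 semitones makes it D#7.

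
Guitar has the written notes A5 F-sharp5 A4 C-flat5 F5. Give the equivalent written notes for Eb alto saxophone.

First find concert pitch: the guitar sounds a perfect octave below written, so A5 F-sharp5 A4 C-flat5 F5 sounds A4 F#4 A3 Cb4 F4.
Then write for Eb alto saxophone: it sounds a major sixth below written, so the part must be a major sixth above concert.
A4 → F#5
F#4 → D#5
A3 → F#4
Cb4 → Ab4
F4 → D5

F#5 D#5 F#4 Ab4 D5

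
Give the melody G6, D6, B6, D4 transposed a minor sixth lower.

B5 F#5 D#6 F#3

G6 gives B5
D6 gives F#5
B6 gives D#6
D4 gives F#3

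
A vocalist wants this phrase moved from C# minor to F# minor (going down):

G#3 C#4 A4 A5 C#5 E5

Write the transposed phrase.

C#3 F#3 D4 D5 F#4 A4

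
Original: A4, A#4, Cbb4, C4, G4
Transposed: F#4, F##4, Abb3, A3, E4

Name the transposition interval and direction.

Take the first pair: A4 → F#4. A to F spans 3 letter names, so the interval is some kind of third.
F#4 to A4 is 3 semitones, which makes it a minor third; the second version is lower, so the direction is down.
Checking another pair — G4 → E4 — gives the same interval.

down a minor third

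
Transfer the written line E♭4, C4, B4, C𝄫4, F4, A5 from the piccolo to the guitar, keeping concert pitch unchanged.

Eb6 C6 B6 Cbb6 F6 A7

First find concert pitch: the piccolo sounds a perfect octave above written, so E♭4 C4 B4 C𝄫4 F4 A5 sounds Eb5 C5 B5 Cbb5 F5 A6.
Then write for guitar: it sounds a perfect octave below written, so the part must be a perfect octave above concert.
Eb5 → Eb6
C5 → C6
B5 → B6
Cbb5 → Cbb6
F5 → F6
A6 → A7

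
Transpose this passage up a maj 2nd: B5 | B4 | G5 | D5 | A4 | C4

B5 up a major second is C#6.
B4: a second up reaches C, and 2 semitones makes it C#5.
G5 up a major second is A5.
A major second up from D5 gives E5.
A4: a second up reaches B, and 2 semitones makes it B4.
C4 up a major second is D4.

C#6 C#5 A5 E5 B4 D4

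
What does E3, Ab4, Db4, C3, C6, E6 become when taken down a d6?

G##2 C#4 F#3 E#2 E#5 G##5

E3 to G##2
Ab4 to C#4
Db4 to F#3
C3 to E#2
C6 to E#5
E6 to G##5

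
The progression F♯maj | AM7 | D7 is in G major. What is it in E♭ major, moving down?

Dmaj FM7 Bb7

G major down to E♭ major is a major third; each chord root moves by that interval while the quality stays the same.
F♯maj: root F♯ down a major third → D, giving Dmaj.
AM7: root A down a major third → F, giving FM7.
D7: root D down a major third → Bb, giving Bb7.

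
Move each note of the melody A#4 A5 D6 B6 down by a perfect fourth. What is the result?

E#4 E5 A5 F#6

A#4: a fourth down reaches E, and 5 semitones makes it E#4.
A5 down a perfect fourth is E5.
D6 down a perfect fourth is A5.
B6 down a perfect fourth is F#6.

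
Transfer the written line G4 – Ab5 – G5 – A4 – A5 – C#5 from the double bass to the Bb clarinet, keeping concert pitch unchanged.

A3 Bb4 A4 B3 B4 D#4

First find concert pitch: the double bass sounds a perfect octave below written, so G4 Ab5 G5 A4 A5 C#5 sounds G3 Ab4 G4 A3 A4 C#4.
Then write for Bb clarinet: it sounds a major second below written, so the part must be a major second above concert.
G3 → A3
Ab4 → Bb4
G4 → A4
A3 → B3
A4 → B4
C#4 → D#4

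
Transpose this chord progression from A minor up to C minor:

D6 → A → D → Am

A minor up to C minor is a minor third; each chord root moves by that interval while the quality stays the same.
D6: root D up a minor third → F, giving F6.
A: root A up a minor third → C, giving C.
D: root D up a minor third → F, giving F.
Am: root A up a minor third → C, giving Cm.

F6 C F Cm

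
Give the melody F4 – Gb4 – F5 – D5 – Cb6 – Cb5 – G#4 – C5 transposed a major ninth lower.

F4 → Eb3
Gb4 → Fb3
F5 → Eb4
D5 → C4
Cb6 → Bbb4
Cb5 → Bbb3
G#4 → F#3
C5 → Bb3

Eb3 Fb3 Eb4 C4 Bbb4 Bbb3 F#3 Bb3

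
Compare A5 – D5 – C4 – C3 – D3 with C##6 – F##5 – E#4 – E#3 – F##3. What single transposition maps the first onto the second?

up an augmented third

Take the first pair: A5 → C##6. A to C spans 3 letter names, so the interval is some kind of third.
A5 to C##6 is 5 semitones, which makes it an augmented third; the second version is higher, so the direction is up.
Checking another pair — D3 → F##3 — gives the same interval.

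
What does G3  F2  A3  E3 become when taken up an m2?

Ab3 Gb2 Bb3 F3

G3 -> Ab3
F2 -> Gb2
A3 -> Bb3
E3 -> F3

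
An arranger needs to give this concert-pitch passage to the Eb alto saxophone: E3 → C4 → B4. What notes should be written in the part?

C#4 A4 G#5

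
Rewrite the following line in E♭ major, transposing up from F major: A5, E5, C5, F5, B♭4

F major to E♭ major up is a minor seventh, so every note moves up by that interval.
A5 → G6
E5 → D6
C5 → Bb5
F5 → Eb6
Bb4 → Ab5

G6 D6 Bb5 Eb6 Ab5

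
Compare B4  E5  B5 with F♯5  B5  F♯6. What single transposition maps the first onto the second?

From B4 to F#5 is 5 letter names — a fifth of some quality.
B4 to F#5 is 7 semitones, which makes it a perfect fifth; the second version is higher, so the direction is up.
Checking another pair — B5 → F#6 — gives the same interval.

up a perfect fifth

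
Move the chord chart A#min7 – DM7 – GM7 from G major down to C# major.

D##min7 G#M7 C#M7

G major down to C# major is a diminished fifth; each chord root moves by that interval while the quality stays the same.
A#min7: root A# down a diminished fifth → D##, giving D##min7.
DM7: root D down a diminished fifth → G#, giving G#M7.
GM7: root G down a diminished fifth → C#, giving C#M7.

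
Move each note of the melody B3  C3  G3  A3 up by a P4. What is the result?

B3: a fourth up reaches E, and 5 semitones makes it E4.
C3: a fourth up reaches F, and 5 semitones makes it F3.
A perfect fourth up from G3 gives C4.
A3 up a perfect fourth is D4.

E4 F3 C4 D4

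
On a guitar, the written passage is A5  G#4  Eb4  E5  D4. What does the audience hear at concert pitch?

A4 G#3 Eb3 E4 D3

The guitar sounds a perfect octave below written, so transpose each written note down a perfect octave.
A5 gives A4
G#4 gives G#3
Eb4 gives Eb3
E5 gives E4
D4 gives D3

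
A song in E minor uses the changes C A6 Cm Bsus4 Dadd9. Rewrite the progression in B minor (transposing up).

E minor up to B minor is a perfect fifth; each chord root moves by that interval while the quality stays the same.
C: root C up a perfect fifth → G, giving G.
A6: root A up a perfect fifth → E, giving E6.
Cm: root C up a perfect fifth → G, giving Gm.
Bsus4: root B up a perfect fifth → F#, giving F#sus4.
Dadd9: root D up a perfect fifth → A, giving Aadd9.

G E6 Gm F#sus4 Aadd9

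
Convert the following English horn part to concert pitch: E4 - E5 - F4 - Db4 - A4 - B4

A3 A4 Bb3 Gb3 D4 E4

Written C4 on the English horn sounds as F3, a perfect fifth lower; apply that shift to every note.
E4 gives A3
E5 gives A4
F4 gives Bb3
Db4 gives Gb3
A4 gives D4
B4 gives E4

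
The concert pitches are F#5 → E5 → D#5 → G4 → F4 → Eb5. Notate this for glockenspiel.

Written C4 sounds as C6 on the glockenspiel, so concert pitches are written a perfect fifteenth down.
F#5 gives F#3
E5 gives E3
D#5 gives D#3
G4 gives G2
F4 gives F2
Eb5 gives Eb3

F#3 E3 D#3 G2 F2 Eb3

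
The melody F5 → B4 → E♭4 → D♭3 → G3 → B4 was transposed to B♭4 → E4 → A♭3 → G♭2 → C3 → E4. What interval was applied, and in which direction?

Take the first pair: F5 → Bb4. F to B spans 5 letter names, so the interval is some kind of fifth.
Bb4 to F5 is 7 semitones, which makes it a perfect fifth; the second version is lower, so the direction is down.
Checking another pair — B4 → E4 — gives the same interval.

down a perfect fifth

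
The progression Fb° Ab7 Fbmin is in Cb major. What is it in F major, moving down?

Bb° D7 Bbmin

Cb major down to F major is a diminished fifth; each chord root moves by that interval while the quality stays the same.
Fb°: root Fb down a diminished fifth → Bb, giving Bb°.
Ab7: root Ab down a diminished fifth → D, giving D7.
Fbmin: root Fb down a diminished fifth → Bb, giving Bbmin.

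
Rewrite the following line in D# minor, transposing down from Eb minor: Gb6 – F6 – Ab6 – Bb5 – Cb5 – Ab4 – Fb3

F#6 E#6 G#6 A#5 B4 G#4 E3

From Eb down to D# is a diminished second; apply that to each pitch.
Gb6 → F#6
F6 → E#6
Ab6 → G#6
Bb5 → A#5
Cb5 → B4
Ab4 → G#4
Fb3 → E3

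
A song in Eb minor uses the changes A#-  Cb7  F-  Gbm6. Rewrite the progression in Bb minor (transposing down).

Eb minor down to Bb minor is a perfect fourth; each chord root moves by that interval while the quality stays the same.
A#-: root A# down a perfect fourth → E#, giving E#-.
Cb7: root Cb down a perfect fourth → Gb, giving Gb7.
F-: root F down a perfect fourth → C, giving C-.
Gbm6: root Gb down a perfect fourth → Db, giving Dbm6.

E#- Gb7 C- Dbm6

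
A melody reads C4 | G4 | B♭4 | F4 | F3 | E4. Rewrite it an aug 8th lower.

Cb3 Gb3 Bbb3 Fb3 Fb2 Eb3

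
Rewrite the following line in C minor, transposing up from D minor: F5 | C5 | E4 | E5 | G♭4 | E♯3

From D up to C is a minor seventh; apply that to each pitch.
F5 to Eb6
C5 to Bb5
E4 to D5
E5 to D6
Gb4 to Fb5
E#3 to D#4

Eb6 Bb5 D5 D6 Fb5 D#4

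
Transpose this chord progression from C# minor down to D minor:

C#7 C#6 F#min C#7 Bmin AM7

D7 D6 Gmin D7 Cmin BbM7

C# minor down to D minor is a major seventh; each chord root moves by that interval while the quality stays the same.
C#7: root C# down a major seventh → D, giving D7.
C#6: root C# down a major seventh → D, giving D6.
F#min: root F# down a major seventh → G, giving Gmin.
C#7: root C# down a major seventh → D, giving D7.
Bmin: root B down a major seventh → C, giving Cmin.
AM7: root A down a major seventh → Bb, giving BbM7.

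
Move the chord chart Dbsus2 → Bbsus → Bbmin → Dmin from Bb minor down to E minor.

Bb minor down to E minor is a diminished fifth; each chord root moves by that interval while the quality stays the same.
Dbsus2: root Db down a diminished fifth → G, giving Gsus2.
Bbsus: root Bb down a diminished fifth → E, giving Esus.
Bbmin: root Bb down a diminished fifth → E, giving Emin.
Dmin: root D down a diminished fifth → G#, giving G#min.

Gsus2 Esus Emin G#min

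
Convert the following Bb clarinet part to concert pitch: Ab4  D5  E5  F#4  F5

Gb4 C5 D5 E4 Eb5

Written C4 on the Bb clarinet sounds as Bb3, a major second lower; apply that shift to every note.
Ab4 → Gb4
D5 → C5
E5 → D5
F#4 → E4
F5 → Eb5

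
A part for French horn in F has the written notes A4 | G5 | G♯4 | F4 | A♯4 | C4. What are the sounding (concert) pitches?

Written C4 on the French horn in F sounds as F3, a perfect fifth lower; apply that shift to every note.
A4 to D4
G5 to C5
G#4 to C#4
F4 to Bb3
A#4 to D#4
C4 to F3

D4 C5 C#4 Bb3 D#4 F3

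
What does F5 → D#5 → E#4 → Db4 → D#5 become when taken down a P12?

Bb3 G#3 A#2 Gb2 G#3

F5 -> Bb3
D#5 -> G#3
E#4 -> A#2
Db4 -> Gb2
D#5 -> G#3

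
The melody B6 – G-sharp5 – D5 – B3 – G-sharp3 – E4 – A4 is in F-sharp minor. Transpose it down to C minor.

F-sharp minor to C minor down is an augmented fourth, so every note moves down by that interval.
B6 becomes F6
G#5 becomes D5
D5 becomes Ab4
B3 becomes F3
G#3 becomes D3
E4 becomes Bb3
A4 becomes Eb4

F6 D5 Ab4 F3 D3 Bb3 Eb4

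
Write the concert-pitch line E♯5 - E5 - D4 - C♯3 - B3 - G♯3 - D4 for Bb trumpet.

F##5 F#5 E4 D#3 C#4 A#3 E4

The Bb trumpet sounds a major second below written, so the written part must be a major second above concert — transpose each note up.
E#5 to F##5
E5 to F#5
D4 to E4
C#3 to D#3
B3 to C#4
G#3 to A#3
D4 to E4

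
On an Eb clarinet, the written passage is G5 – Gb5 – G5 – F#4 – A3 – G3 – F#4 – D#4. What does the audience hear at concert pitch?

Written C4 on the Eb clarinet sounds as Eb4, a minor third higher; apply that shift to every note.
G5 → Bb5
Gb5 → Bbb5
G5 → Bb5
F#4 → A4
A3 → C4
G3 → Bb3
F#4 → A4
D#4 → F#4

Bb5 Bbb5 Bb5 A4 C4 Bb3 A4 F#4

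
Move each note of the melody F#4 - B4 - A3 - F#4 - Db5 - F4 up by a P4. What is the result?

B4 E5 D4 B4 Gb5 Bb4

F#4 -> B4
B4 -> E5
A3 -> D4
F#4 -> B4
Db5 -> Gb5
F4 -> Bb4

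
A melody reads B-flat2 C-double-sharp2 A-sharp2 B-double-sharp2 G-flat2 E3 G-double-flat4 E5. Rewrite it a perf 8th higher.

Bb2: an octave up reaches B, and 12 semitones makes it Bb3.
A perfect octave up from C##2 gives C##3.
A#2: an octave up reaches A, and 12 semitones makes it A#3.
A perfect octave up from B##2 gives B##3.
Gb2 up a perfect octave is Gb3.
A perfect octave up from E3 gives E4.
Gbb4: an octave up reaches G, and 12 semitones makes it Gbb5.
A perfect octave up from E5 gives E6.

Bb3 C##3 A#3 B##3 Gb3 E4 Gbb5 E6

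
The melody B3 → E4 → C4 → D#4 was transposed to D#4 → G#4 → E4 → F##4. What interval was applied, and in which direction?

Take the first pair: B3 → D#4. B to D spans 3 letter names, so the interval is some kind of third.
B3 to D#4 is 4 semitones, which makes it a major third; the second version is higher, so the direction is up.
Checking another pair — D#4 → F##4 — gives the same interval.

up a major third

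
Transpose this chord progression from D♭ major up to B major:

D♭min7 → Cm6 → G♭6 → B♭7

D♭ major up to B major is an augmented sixth; each chord root moves by that interval while the quality stays the same.
D♭min7: root D♭ up an augmented sixth → B, giving Bmin7.
Cm6: root C up an augmented sixth → A#, giving A#m6.
G♭6: root G♭ up an augmented sixth → E, giving E6.
B♭7: root B♭ up an augmented sixth → G#, giving G#7.

Bmin7 A#m6 E6 G#7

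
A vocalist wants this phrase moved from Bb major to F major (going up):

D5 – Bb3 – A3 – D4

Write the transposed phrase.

Bb major to F major up is a perfect fifth, so every note moves up by that interval.
D5 to A5
Bb3 to F4
A3 to E4
D4 to A4

A5 F4 E4 A4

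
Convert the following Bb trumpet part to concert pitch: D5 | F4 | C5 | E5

The Bb trumpet sounds a major second below written, so transpose each written note down a major second.
D5 to C5
F4 to Eb4
C5 to Bb4
E5 to D5

C5 Eb4 Bb4 D5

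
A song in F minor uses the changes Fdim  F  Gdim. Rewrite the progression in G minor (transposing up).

Gdim G Adim

F minor up to G minor is a major second; each chord root moves by that interval while the quality stays the same.
Fdim: root F up a major second → G, giving Gdim.
F: root F up a major second → G, giving G.
Gdim: root G up a major second → A, giving Adim.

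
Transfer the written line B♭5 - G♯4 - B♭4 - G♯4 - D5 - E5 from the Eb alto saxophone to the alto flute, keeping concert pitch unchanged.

Gb5 E4 Gb4 E4 Bb4 C5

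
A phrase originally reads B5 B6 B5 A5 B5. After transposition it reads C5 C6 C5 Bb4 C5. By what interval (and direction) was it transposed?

Take the first pair: B5 → C5. B to C spans 7 letter names, so the interval is some kind of seventh.
C5 to B5 is 11 semitones, which makes it a major seventh; the second version is lower, so the direction is down.
Checking another pair — B5 → C5 — gives the same interval.

down a major seventh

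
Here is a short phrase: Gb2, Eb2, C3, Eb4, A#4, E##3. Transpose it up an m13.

Ebb4 Cb4 Ab4 Cb6 F#6 C##5

Gb2 -> Ebb4
Eb2 -> Cb4
C3 -> Ab4
Eb4 -> Cb6
A#4 -> F#6
E##3 -> C##5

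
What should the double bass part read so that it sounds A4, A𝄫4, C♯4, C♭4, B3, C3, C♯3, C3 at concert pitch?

A5 Abb5 C#5 Cb5 B4 C4 C#4 C4

The double bass sounds a perfect octave below written, so the written part must be a perfect octave above concert — transpose each note up.
A4 -> A5
Abb4 -> Abb5
C#4 -> C#5
Cb4 -> Cb5
B3 -> B4
C3 -> C4
C#3 -> C#4
C3 -> C4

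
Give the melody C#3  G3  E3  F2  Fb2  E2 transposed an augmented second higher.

D##3 A#3 F##3 G#2 G2 F##2

C#3 -> D##3
G3 -> A#3
E3 -> F##3
F2 -> G#2
Fb2 -> G2
E2 -> F##2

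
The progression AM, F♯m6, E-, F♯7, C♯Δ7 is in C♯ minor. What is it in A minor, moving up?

C♯ minor up to A minor is a minor sixth; each chord root moves by that interval while the quality stays the same.
AM: root A up a minor sixth → F, giving FM.
F♯m6: root F♯ up a minor sixth → D, giving Dm6.
E-: root E up a minor sixth → C, giving C-.
F♯7: root F♯ up a minor sixth → D, giving D7.
C♯Δ7: root C♯ up a minor sixth → A, giving AΔ7.

FM Dm6 C- D7 AΔ7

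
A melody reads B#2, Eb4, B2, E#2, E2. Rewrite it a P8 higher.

B#3 Eb5 B3 E#3 E3

B#2 up a perfect octave is B#3.
Eb4: an octave up reaches E, and 12 semitones makes it Eb5.
B2 up a perfect octave is B3.
E#2 up a perfect octave is E#3.
A perfect octave up from E2 gives E3.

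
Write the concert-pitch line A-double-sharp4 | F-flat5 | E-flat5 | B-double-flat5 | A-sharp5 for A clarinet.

C##5 Abb5 Gb5 Dbb6 C#6

Written C4 sounds as A3 on the A clarinet, so concert pitches are written a minor third up.
A##4 → C##5
Fb5 → Abb5
Eb5 → Gb5
Bbb5 → Dbb6
A#5 → C#6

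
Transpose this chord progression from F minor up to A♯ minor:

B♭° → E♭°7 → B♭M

F minor up to A♯ minor is an augmented third; each chord root moves by that interval while the quality stays the same.
B♭°: root B♭ up an augmented third → D#, giving D#°.
E♭°7: root E♭ up an augmented third → G#, giving G#°7.
B♭M: root B♭ up an augmented third → D#, giving D#M.

D#° G#°7 D#M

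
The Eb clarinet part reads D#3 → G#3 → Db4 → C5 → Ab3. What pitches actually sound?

F#3 B3 Fb4 Eb5 Cb4

Written C4 on the Eb clarinet sounds as Eb4, a minor third higher; apply that shift to every note.
D#3 gives F#3
G#3 gives B3
Db4 gives Fb4
C5 gives Eb5
Ab3 gives Cb4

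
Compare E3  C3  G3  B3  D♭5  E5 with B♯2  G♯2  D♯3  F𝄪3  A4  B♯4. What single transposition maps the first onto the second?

Take the first pair: E3 → B#2. E to B spans 4 letter names, so the interval is some kind of fourth.
B#2 to E3 is 4 semitones, which makes it a diminished fourth; the second version is lower, so the direction is down.
Checking another pair — E5 → B#4 — gives the same interval.

down a diminished fourth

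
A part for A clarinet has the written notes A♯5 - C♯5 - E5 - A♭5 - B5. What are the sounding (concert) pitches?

The A clarinet sounds a minor third below written, so transpose each written note down a minor third.
A#5 becomes F##5
C#5 becomes A#4
E5 becomes C#5
Ab5 becomes F5
B5 becomes G#5

F##5 A#4 C#5 F5 G#5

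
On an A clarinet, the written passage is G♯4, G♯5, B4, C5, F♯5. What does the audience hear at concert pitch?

E#4 E#5 G#4 A4 D#5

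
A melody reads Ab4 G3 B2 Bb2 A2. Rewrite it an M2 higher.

Bb4 A3 C#3 C3 B2

Ab4 -> Bb4
G3 -> A3
B2 -> C#3
Bb2 -> C3
A2 -> B2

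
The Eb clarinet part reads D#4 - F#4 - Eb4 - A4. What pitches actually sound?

The Eb clarinet sounds a minor third above written, so transpose each written note up a minor third.
D#4 becomes F#4
F#4 becomes A4
Eb4 becomes Gb4
A4 becomes C5

F#4 A4 Gb4 C5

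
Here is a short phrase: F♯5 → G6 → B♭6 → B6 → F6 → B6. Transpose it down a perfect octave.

F#4 G5 Bb5 B5 F5 B5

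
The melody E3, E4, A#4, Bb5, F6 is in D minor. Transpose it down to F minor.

From D down to F is a major sixth; apply that to each pitch.
E3 → G2
E4 → G3
A#4 → C#4
Bb5 → Db5
F6 → Ab5

G2 G3 C#4 Db5 Ab5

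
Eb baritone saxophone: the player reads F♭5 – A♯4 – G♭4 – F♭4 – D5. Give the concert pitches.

The Eb baritone saxophone sounds a major thirteenth below written, so transpose each written note down a major thirteenth.
Fb5 → Abb3
A#4 → C#3
Gb4 → Bbb2
Fb4 → Abb2
D5 → F3

Abb3 C#3 Bbb2 Abb2 F3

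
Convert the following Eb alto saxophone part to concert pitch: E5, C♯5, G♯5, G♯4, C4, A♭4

The Eb alto saxophone sounds a major sixth below written, so transpose each written note down a major sixth.
E5 → G4
C#5 → E4
G#5 → B4
G#4 → B3
C4 → Eb3
Ab4 → Cb4

G4 E4 B4 B3 Eb3 Cb4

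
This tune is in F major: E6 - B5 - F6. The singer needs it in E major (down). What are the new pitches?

D#6 A#5 E6

From F down to E is a minor second; apply that to each pitch.
E6 → D#6
B5 → A#5
F6 → E6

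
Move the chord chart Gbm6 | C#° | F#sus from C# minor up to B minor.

Fbm6 B° Esus

C# minor up to B minor is a minor seventh; each chord root moves by that interval while the quality stays the same.
Gbm6: root Gb up a minor seventh → Fb, giving Fbm6.
C#°: root C# up a minor seventh → B, giving B°.
F#sus: root F# up a minor seventh → E, giving Esus.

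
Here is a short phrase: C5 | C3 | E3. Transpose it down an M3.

Ab4 Ab2 C3

A major third down from C5 gives Ab4.
C3: a third down reaches A, and 4 semitones makes it Ab2.
E3: a third down reaches C, and 4 semitones makes it C3.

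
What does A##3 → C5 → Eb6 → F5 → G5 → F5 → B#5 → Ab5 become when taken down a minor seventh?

B##2 D4 F5 G4 A4 G4 C##5 Bb4

A##3 down a minor seventh is B##2.
C5: a seventh down reaches D, and 10 semitones makes it D4.
Eb6 down a minor seventh is F5.
F5 down a minor seventh is G4.
G5 down a minor seventh is A4.
F5 down a minor seventh is G4.
B#5: a seventh down reaches C, and 10 semitones makes it C##5.
Ab5: a seventh down reaches B, and 10 semitones makes it Bb4.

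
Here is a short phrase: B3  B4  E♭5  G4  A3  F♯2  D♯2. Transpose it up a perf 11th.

A perfect eleventh up from B3 gives E5.
B4: an eleventh up reaches E, and 17 semitones makes it E6.
Eb5 up a perfect eleventh is Ab6.
G4 up a perfect eleventh is C6.
A3 up a perfect eleventh is D5.
F#2 up a perfect eleventh is B3.
D#2 up a perfect eleventh is G#3.

E5 E6 Ab6 C6 D5 B3 G#3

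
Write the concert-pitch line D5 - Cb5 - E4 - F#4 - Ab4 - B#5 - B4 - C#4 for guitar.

D6 Cb6 E5 F#5 Ab5 B#6 B5 C#5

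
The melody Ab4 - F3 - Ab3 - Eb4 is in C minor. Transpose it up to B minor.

G5 E4 G4 D5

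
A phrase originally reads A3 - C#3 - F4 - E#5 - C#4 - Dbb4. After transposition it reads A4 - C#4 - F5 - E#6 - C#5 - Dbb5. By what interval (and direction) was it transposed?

up a perfect octave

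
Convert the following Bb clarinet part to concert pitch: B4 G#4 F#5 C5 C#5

A4 F#4 E5 Bb4 B4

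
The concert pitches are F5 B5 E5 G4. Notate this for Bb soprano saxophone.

Written C4 sounds as Bb3 on the Bb soprano saxophone, so concert pitches are written a major second up.
F5 -> G5
B5 -> C#6
E5 -> F#5
G4 -> A4

G5 C#6 F#5 A4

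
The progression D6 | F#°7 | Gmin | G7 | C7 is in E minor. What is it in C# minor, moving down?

B6 D#°7 Emin E7 A7

E minor down to C# minor is a minor third; each chord root moves by that interval while the quality stays the same.
D6: root D down a minor third → B, giving B6.
F#°7: root F# down a minor third → D#, giving D#°7.
Gmin: root G down a minor third → E, giving Emin.
G7: root G down a minor third → E, giving E7.
C7: root C down a minor third → A, giving A7.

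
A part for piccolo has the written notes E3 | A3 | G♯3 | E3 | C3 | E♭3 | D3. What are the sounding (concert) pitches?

The piccolo sounds a perfect octave above written, so transpose each written note up a perfect octave.
E3 gives E4
A3 gives A4
G#3 gives G#4
E3 gives E4
C3 gives C4
Eb3 gives Eb4
D3 gives D4

E4 A4 G#4 E4 C4 Eb4 D4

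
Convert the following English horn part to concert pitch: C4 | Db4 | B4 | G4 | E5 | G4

The English horn sounds a perfect fifth below written, so transpose each written note down a perfect fifth.
C4 -> F3
Db4 -> Gb3
B4 -> E4
G4 -> C4
E5 -> A4
G4 -> C4

F3 Gb3 E4 C4 A4 C4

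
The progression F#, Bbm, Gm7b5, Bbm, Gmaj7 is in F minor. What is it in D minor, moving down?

D# Gm Em7b5 Gm Emaj7

F minor down to D minor is a minor third; each chord root moves by that interval while the quality stays the same.
F#: root F# down a minor third → D#, giving D#.
Bbm: root Bb down a minor third → G, giving Gm.
Gm7b5: root G down a minor third → E, giving Em7b5.
Bbm: root Bb down a minor third → G, giving Gm.
Gmaj7: root G down a minor third → E, giving Emaj7.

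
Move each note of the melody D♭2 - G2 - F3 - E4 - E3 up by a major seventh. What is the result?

Db2 becomes C3
G2 becomes F#3
F3 becomes E4
E4 becomes D#5
E3 becomes D#4

C3 F#3 E4 D#5 D#4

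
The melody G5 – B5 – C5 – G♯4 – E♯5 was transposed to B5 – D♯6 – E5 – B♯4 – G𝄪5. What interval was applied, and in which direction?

up a major third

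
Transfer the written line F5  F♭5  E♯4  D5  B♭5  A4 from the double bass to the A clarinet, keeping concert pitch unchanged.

Ab4 Abb4 G#3 F4 Db5 C4

First find concert pitch: the double bass sounds a perfect octave below written, so F5 F♭5 E♯4 D5 B♭5 A4 sounds F4 Fb4 E#3 D4 Bb4 A3.
Then write for A clarinet: it sounds a minor third below written, so the part must be a minor third above concert.
F4 → Ab4
Fb4 → Abb4
E#3 → G#3
D4 → F4
Bb4 → Db5
A3 → C4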